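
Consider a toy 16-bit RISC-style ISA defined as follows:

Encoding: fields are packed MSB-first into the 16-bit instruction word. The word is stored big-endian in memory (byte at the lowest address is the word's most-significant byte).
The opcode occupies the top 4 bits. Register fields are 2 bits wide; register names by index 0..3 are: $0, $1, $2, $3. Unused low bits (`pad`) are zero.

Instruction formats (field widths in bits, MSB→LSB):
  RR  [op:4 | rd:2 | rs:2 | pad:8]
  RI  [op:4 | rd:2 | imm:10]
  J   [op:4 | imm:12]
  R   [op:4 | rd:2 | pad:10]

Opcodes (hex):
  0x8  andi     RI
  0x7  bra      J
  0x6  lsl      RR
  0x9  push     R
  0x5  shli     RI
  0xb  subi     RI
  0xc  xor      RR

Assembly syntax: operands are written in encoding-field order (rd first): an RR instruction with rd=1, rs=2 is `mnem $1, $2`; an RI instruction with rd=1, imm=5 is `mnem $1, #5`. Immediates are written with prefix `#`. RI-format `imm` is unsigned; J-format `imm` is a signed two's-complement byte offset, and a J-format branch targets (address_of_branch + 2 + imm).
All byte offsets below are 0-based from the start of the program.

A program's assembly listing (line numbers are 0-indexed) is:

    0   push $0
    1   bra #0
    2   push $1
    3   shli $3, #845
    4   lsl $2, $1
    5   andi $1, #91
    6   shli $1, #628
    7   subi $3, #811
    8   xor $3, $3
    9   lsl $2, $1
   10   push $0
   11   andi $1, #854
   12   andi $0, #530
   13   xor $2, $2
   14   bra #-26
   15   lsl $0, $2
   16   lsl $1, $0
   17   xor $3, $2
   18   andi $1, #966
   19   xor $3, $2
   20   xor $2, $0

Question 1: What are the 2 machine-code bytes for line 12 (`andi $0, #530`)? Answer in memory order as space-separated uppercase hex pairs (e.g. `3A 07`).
82 12

line 12 (andi): pack op=0x8:4|rd=0:2|imm=530:10 = 0x8212; big→ 82 12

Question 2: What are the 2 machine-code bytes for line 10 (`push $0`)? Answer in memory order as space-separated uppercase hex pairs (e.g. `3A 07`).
L10: push op=0x9:4|rd=0:2|pad=0:10 ⇒ 0x9000 ⇒ big 90 00

90 00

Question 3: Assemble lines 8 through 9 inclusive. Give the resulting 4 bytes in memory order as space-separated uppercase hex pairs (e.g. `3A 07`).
CF 00 69 00

8. xor fields op=0xc:4|rd=3:2|rs=3:2|pad=0:8 → word cf00h → cf 00
9. lsl fields op=0x6:4|rd=2:2|rs=1:2|pad=0:8 → word 6900h → 69 00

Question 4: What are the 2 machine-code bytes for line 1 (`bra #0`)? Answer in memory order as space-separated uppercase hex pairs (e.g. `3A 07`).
70 00

1. bra fields op=0x7:4|imm=0:12 → word 7000h → 70 00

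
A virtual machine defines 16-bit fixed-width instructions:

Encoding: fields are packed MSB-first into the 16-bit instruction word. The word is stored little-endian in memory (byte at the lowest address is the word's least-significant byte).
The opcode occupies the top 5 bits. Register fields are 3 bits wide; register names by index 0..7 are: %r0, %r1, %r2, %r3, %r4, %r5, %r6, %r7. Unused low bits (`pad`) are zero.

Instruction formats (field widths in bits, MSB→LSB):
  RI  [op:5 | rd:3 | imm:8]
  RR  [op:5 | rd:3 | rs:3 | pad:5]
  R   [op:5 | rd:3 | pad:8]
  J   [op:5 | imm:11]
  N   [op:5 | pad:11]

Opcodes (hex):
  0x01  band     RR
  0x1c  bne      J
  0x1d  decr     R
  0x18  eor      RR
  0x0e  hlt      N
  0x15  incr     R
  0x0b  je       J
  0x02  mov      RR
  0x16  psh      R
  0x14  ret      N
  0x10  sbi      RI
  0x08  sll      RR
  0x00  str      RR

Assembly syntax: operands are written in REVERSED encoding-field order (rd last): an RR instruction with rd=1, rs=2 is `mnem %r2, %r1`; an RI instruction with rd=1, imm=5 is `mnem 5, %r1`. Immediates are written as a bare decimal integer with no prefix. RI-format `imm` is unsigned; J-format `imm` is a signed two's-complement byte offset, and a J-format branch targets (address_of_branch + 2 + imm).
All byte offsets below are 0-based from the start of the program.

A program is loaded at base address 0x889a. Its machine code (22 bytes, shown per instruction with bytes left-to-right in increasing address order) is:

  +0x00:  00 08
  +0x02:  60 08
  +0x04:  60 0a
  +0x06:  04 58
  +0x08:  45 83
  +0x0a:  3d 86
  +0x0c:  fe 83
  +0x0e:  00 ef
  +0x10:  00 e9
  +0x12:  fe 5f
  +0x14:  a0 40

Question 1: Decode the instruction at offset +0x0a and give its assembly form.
sbi 61, %r6

@+0a  little-endian(3d 86) = 0x863d
  top 5b → 0x10 → sbi [RI]
  rd: (w>>8)&0x7=0x6 → %r6
  imm: (w>>0)&0xff=0x3d → 61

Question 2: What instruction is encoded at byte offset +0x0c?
sbi 254, %r3

off 0x0c: read fe 83 as little → 0x83fe
  op=0x83fe>>11=0x10 ⇒ sbi (RI)
  rd: (w>>8)&0x7=0x3 → %r3
  imm: (w>>0)&0xff=0xfe → 254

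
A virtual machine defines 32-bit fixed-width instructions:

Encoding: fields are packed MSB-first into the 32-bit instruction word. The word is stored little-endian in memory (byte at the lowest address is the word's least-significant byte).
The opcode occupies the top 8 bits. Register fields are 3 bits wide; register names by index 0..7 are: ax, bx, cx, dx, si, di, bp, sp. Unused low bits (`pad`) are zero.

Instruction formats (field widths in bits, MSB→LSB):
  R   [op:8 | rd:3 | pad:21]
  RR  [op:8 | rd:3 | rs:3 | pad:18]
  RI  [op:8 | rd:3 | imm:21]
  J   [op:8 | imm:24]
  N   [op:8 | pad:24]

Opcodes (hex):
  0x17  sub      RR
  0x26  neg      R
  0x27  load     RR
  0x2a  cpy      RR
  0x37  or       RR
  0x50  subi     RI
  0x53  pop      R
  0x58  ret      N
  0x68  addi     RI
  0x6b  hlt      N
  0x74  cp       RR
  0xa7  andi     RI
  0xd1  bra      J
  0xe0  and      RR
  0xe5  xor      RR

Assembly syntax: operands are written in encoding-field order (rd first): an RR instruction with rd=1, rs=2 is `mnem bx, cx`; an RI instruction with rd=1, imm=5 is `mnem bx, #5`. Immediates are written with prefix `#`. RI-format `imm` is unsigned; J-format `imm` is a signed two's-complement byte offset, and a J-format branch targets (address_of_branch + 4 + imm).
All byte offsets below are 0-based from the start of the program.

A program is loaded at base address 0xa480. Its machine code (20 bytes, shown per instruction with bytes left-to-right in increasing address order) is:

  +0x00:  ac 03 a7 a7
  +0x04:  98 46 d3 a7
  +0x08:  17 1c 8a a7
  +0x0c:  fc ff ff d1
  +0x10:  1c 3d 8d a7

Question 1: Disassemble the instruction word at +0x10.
andi si, #867612

+0x10: 1c 3d 8d a7 ⇒ word 0xa78d3d1c (little)
  opcode bits[31:24]=0xa7: andi/RI
  [23:21] rd=4 = si
  [20:0] imm=867612 = #867612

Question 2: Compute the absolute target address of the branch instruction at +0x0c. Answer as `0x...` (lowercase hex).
0xa48c

off 0x0c: read fc ff ff d1 as little → 0xd1fffffc
  top 8b → 0xd1 → bra [J]
  imm@[23:0]=0xfffffc (s24→-4) ⇒ #-4
  target = base 0xa480 + off 0x0c + 4 + imm -4 = 0xa48c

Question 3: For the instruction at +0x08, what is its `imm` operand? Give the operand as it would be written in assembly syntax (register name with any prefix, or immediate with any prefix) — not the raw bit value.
#662551

off 0x08: read 17 1c 8a a7 as little → 0xa78a1c17
  top 8b → 0xa7 → andi [RI]
  rd: (w>>21)&0x7=0x4 → si
  imm: (w>>0)&0x1fffff=0xa1c17 → #662551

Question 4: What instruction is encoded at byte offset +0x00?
andi di, #459692

+0x00: ac 03 a7 a7 ⇒ word 0xa7a703ac (little)
  top 8b → 0xa7 → andi [RI]
  rd@[23:21]=0x5 ⇒ di
  imm@[20:0]=0x703ac ⇒ #459692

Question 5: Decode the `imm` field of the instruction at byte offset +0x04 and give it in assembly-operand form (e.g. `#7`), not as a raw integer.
off 0x04: read 98 46 d3 a7 as little → 0xa7d34698
  op=0xa7d34698>>24=0xa7 ⇒ andi (RI)
  [23:21] rd=6 = bp
  [20:0] imm=1263256 = #1263256

#1263256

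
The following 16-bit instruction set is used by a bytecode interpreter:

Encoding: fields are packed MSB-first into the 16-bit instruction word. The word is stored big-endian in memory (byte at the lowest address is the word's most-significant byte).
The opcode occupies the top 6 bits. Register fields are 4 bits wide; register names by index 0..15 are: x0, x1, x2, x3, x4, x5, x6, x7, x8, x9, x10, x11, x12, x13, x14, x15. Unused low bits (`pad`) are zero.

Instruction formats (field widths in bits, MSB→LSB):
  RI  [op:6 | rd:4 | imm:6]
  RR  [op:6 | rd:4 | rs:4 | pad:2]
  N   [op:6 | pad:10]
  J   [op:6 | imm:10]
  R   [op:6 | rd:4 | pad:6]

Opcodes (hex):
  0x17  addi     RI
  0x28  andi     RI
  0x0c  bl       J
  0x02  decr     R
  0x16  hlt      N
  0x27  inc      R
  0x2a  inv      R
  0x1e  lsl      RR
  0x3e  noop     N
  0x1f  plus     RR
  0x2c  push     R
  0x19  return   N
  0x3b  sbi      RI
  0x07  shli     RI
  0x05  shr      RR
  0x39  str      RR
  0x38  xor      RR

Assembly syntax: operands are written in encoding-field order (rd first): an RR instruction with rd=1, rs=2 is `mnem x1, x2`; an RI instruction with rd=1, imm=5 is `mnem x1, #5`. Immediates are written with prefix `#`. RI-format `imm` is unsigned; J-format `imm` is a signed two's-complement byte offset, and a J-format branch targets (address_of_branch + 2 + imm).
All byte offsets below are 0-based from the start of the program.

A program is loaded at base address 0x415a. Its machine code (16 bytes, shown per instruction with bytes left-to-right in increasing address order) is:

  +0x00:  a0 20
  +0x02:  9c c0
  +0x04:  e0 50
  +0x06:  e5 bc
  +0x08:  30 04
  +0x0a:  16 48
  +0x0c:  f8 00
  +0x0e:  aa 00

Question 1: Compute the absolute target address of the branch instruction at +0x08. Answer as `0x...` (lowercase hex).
[08] 30 04 → 0x3004
  top 6b → 0xc → bl [J]
  imm@[9:0]=0x4 ⇒ #4
  target = base 0x415a + off 0x08 + 2 + imm 4 = 0x4168

0x4168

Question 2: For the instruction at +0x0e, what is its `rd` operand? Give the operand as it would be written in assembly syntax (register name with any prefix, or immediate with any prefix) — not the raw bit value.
[0e] aa 00 → 0xaa00
  top 6b → 0x2a → inv [R]
  rd@[9:6]=0x8 ⇒ x8

x8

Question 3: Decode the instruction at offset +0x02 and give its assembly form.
@+02  big-endian(9c c0) = 0x9cc0
  top 6b → 0x27 → inc [R]
  rd: (w>>6)&0xf=0x3 → x3

inc x3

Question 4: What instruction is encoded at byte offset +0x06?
[06] e5 bc → 0xe5bc
  op=0xe5bc>>10=0x39 ⇒ str (RR)
  rd@[9:6]=0x6 ⇒ x6
  rs@[5:2]=0xf ⇒ x15

str x6, x15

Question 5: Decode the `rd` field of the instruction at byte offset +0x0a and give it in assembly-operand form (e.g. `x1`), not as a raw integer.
x9

@+0a  big-endian(16 48) = 0x1648
  op=0x1648>>10=0x5 ⇒ shr (RR)
  [9:6] rd=9 = x9
  [5:2] rs=2 = x2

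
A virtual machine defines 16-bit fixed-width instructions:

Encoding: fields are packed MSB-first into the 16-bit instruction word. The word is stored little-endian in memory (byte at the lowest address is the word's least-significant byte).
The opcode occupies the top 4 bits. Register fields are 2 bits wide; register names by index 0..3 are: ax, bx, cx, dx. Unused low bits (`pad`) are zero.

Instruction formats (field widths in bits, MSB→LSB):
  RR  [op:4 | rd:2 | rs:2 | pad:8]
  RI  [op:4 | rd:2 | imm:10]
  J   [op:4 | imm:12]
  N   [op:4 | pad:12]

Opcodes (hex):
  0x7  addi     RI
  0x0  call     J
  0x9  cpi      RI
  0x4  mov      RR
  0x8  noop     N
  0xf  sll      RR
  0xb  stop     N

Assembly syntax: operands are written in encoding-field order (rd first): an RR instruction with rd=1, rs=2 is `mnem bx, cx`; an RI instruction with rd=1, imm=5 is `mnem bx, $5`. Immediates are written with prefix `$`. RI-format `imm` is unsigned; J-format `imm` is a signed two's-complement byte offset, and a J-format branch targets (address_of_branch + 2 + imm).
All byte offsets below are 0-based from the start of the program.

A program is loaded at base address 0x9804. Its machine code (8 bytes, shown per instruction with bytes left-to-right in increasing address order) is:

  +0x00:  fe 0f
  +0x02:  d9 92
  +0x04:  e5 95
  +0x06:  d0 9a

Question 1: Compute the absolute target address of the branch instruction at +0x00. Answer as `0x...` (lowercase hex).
0x9804

@+00  little-endian(fe 0f) = 0x0ffe
  top 4b → 0x0 → call [J]
  imm: (w>>0)&0xfff=0xffe (s12→-2) → $-2
  target = base 0x9804 + off 0x00 + 2 + imm -2 = 0x9804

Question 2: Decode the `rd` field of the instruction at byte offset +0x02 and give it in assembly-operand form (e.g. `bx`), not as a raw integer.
ax

+0x02: d9 92 ⇒ word 0x92d9 (little)
  top 4b → 0x9 → cpi [RI]
  rd: (w>>10)&0x3=0x0 → ax
  imm: (w>>0)&0x3ff=0x2d9 → $729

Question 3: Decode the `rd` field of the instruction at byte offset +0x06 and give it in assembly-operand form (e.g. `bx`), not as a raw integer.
off 0x06: read d0 9a as little → 0x9ad0
  top 4b → 0x9 → cpi [RI]
  rd: (w>>10)&0x3=0x2 → cx
  imm: (w>>0)&0x3ff=0x2d0 → $720

cx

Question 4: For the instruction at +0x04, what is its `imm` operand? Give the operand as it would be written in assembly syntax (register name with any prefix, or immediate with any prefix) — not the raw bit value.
$485

[04] e5 95 → 0x95e5
  op=0x95e5>>12=0x9 ⇒ cpi (RI)
  rd@[11:10]=0x1 ⇒ bx
  imm@[9:0]=0x1e5 ⇒ $485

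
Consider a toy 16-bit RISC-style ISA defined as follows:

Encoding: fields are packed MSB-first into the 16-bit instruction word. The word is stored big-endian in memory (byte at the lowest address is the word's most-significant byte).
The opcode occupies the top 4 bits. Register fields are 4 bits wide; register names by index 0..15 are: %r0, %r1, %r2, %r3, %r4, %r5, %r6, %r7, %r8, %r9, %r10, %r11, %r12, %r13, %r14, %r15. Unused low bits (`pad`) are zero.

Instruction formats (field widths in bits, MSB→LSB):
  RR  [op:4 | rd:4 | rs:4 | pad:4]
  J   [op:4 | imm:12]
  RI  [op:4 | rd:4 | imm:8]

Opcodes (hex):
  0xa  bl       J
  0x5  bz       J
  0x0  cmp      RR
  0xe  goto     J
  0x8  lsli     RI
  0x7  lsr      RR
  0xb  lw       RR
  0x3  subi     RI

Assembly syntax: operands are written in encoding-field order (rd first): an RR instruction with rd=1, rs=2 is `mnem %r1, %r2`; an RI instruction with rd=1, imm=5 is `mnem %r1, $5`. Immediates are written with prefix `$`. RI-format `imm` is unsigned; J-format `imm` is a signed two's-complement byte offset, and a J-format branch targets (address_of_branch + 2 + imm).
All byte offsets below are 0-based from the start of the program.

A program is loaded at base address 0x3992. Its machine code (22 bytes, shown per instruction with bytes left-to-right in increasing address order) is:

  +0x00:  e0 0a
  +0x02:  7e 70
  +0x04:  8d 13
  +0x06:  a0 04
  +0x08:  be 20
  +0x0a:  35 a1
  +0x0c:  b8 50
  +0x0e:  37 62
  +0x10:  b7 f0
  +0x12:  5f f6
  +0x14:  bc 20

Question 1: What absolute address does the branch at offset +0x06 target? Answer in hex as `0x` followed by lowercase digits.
0x399e

+0x06: a0 04 ⇒ word 0xa004 (big)
  op=0xa004>>12=0xa ⇒ bl (J)
  imm@[11:0]=0x4 ⇒ $4
  target = base 0x3992 + off 0x06 + 2 + imm 4 = 0x399e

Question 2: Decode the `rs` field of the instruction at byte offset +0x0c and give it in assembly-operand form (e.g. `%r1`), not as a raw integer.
%r5

off 0x0c: read b8 50 as big → 0xb850
  opcode bits[15:12]=0xb: lw/RR
  [11:8] rd=8 = %r8
  [7:4] rs=5 = %r5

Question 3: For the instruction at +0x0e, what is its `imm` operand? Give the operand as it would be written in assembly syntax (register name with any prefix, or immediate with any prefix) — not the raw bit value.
$98

[0e] 37 62 → 0x3762
  op=0x3762>>12=0x3 ⇒ subi (RI)
  [11:8] rd=7 = %r7
  [7:0] imm=98 = $98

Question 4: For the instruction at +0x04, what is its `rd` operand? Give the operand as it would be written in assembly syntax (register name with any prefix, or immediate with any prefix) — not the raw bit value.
%r13

+0x04: 8d 13 ⇒ word 0x8d13 (big)
  top 4b → 0x8 → lsli [RI]
  rd: (w>>8)&0xf=0xd → %r13
  imm: (w>>0)&0xff=0x13 → $19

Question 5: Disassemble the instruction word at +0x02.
lsr %r14, %r7

off 0x02: read 7e 70 as big → 0x7e70
  top 4b → 0x7 → lsr [RR]
  rd: (w>>8)&0xf=0xe → %r14
  rs: (w>>4)&0xf=0x7 → %r7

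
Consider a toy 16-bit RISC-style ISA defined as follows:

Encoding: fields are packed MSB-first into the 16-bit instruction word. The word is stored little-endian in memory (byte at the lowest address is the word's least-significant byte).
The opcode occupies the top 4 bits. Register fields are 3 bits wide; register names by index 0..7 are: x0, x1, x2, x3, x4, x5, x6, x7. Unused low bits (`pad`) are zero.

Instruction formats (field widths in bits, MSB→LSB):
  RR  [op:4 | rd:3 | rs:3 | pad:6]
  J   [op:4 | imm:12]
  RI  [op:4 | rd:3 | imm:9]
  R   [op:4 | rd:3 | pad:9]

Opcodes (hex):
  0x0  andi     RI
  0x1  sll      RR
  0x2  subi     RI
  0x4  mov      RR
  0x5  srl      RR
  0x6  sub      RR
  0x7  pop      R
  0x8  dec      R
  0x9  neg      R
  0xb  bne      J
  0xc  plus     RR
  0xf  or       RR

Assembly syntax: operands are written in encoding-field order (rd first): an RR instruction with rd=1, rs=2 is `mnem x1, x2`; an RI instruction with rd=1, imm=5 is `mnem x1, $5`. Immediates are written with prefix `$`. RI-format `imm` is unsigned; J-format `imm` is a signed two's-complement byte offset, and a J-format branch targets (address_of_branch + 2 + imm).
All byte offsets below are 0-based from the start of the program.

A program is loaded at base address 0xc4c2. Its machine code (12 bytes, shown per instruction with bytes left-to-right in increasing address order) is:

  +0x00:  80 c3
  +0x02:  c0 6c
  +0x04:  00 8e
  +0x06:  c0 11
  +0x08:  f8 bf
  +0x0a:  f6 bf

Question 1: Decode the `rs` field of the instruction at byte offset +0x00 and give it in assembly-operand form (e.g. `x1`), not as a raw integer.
x6

@+00  little-endian(80 c3) = 0xc380
  op=0xc380>>12=0xc ⇒ plus (RR)
  [11:9] rd=1 = x1
  [8:6] rs=6 = x6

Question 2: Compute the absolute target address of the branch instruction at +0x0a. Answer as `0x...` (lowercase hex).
@+0a  little-endian(f6 bf) = 0xbff6
  op=0xbff6>>12=0xb ⇒ bne (J)
  [11:0] imm=4086 (s12→-10) = $-10
  target = base 0xc4c2 + off 0x0a + 2 + imm -10 = 0xc4c4

0xc4c4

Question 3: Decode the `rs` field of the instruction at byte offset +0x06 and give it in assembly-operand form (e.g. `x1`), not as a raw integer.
+0x06: c0 11 ⇒ word 0x11c0 (little)
  opcode bits[15:12]=0x1: sll/RR
  rd@[11:9]=0x0 ⇒ x0
  rs@[8:6]=0x7 ⇒ x7

x7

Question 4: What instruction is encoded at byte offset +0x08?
bne $-8

@+08  little-endian(f8 bf) = 0xbff8
  top 4b → 0xb → bne [J]
  imm@[11:0]=0xff8 (s12→-8) ⇒ $-8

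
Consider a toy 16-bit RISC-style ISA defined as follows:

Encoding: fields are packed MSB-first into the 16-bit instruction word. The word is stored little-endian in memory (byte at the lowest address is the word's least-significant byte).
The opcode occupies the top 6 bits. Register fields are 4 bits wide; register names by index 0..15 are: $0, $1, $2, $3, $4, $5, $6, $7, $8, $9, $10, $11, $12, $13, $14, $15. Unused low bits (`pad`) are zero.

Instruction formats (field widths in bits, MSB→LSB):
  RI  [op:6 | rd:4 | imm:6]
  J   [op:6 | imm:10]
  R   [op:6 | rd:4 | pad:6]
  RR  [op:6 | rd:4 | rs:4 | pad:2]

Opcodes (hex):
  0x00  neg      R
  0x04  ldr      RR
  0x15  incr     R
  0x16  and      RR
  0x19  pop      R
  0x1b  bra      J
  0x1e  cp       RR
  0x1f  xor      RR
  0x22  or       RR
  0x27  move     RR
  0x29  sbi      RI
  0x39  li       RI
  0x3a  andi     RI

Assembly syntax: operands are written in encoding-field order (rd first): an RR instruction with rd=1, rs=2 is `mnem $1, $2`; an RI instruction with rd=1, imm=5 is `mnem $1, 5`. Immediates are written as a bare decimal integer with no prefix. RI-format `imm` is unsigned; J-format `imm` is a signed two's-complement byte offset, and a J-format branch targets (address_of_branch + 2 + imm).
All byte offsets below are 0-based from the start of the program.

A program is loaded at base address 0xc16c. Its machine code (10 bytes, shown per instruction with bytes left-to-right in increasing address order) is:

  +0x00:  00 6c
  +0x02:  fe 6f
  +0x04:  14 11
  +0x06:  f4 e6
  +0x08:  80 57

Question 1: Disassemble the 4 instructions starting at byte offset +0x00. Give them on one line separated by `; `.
bra 0; bra -2; ldr $4, $5; li $11, 52

+0x00: 00 6c ⇒ word 0x6c00 (little)
  top 6b → 0x1b → bra [J]
  [9:0] imm=0 = 0
+0x02: fe 6f ⇒ word 0x6ffe (little)
  top 6b → 0x1b → bra [J]
  [9:0] imm=1022 (s10→-2) = -2
+0x04: 14 11 ⇒ word 0x1114 (little)
  top 6b → 0x4 → ldr [RR]
  [9:6] rd=4 = $4
  [5:2] rs=5 = $5
+0x06: f4 e6 ⇒ word 0xe6f4 (little)
  top 6b → 0x39 → li [RI]
  [9:6] rd=11 = $11
  [5:0] imm=52 = 52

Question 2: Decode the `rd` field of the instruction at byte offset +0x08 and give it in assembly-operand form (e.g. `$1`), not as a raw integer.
@+08  little-endian(80 57) = 0x5780
  op=0x5780>>10=0x15 ⇒ incr (R)
  [9:6] rd=14 = $14

$14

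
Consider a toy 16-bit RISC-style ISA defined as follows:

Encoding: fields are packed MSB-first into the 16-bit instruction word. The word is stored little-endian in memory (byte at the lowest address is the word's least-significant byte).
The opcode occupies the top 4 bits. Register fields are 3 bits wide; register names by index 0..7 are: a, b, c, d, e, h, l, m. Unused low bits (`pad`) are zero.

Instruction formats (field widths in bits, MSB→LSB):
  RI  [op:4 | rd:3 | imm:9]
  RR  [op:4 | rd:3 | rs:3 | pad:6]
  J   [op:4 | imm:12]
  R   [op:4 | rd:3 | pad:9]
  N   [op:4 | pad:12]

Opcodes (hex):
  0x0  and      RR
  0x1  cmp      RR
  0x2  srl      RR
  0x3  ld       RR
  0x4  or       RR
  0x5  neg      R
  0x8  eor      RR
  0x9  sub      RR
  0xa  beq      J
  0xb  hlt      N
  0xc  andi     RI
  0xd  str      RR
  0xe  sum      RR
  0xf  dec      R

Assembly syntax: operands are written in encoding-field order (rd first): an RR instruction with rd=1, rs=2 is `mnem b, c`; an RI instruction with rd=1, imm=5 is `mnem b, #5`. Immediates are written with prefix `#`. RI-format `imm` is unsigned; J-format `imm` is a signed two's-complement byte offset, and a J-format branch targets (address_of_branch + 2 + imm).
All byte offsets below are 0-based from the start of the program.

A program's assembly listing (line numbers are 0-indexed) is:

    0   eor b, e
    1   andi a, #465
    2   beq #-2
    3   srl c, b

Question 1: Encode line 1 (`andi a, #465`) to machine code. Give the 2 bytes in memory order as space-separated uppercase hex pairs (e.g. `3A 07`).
1. andi fields op=0xc:4|rd=0:3|imm=465:9 → word c1d1h → d1 c1

D1 C1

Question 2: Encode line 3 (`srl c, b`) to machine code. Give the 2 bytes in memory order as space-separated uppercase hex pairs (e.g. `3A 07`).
40 24

line 3 (srl): pack op=0x2:4|rd=2:3|rs=1:3|pad=0:6 = 0x2440; little→ 40 24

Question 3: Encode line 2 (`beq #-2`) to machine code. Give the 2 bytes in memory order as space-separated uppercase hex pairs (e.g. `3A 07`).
FE AF

L2: beq op=0xa:4|imm=-2:12 ⇒ 0xaffe ⇒ little fe af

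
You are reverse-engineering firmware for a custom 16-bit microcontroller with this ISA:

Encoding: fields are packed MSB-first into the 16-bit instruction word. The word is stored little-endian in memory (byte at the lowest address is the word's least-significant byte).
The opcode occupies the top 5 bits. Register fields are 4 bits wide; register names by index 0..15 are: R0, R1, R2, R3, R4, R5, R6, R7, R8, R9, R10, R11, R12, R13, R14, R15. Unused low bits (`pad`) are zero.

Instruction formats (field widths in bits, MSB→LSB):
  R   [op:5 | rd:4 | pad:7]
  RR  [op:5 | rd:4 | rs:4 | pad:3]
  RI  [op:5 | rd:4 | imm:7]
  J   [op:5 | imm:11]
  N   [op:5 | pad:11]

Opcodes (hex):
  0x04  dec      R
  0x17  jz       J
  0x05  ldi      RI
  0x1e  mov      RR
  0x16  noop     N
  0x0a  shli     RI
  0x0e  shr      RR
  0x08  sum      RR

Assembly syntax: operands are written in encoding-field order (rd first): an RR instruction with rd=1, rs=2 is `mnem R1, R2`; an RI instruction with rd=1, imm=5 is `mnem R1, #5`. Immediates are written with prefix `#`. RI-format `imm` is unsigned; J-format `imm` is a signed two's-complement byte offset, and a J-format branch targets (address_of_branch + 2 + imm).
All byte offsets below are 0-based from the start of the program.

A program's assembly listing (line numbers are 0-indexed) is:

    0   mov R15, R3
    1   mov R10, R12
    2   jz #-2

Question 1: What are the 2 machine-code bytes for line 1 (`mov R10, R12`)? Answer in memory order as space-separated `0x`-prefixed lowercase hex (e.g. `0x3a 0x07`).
0x60 0xf5

line 1 (mov): pack op=0x1e:5|rd=10:4|rs=12:4|pad=0:3 = 0xf560; little→ 60 f5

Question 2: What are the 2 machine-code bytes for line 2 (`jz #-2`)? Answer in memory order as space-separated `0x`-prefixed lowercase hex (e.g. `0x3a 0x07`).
L2: jz op=0x17:5|imm=-2:11 ⇒ 0xbffe ⇒ little fe bf

0xfe 0xbf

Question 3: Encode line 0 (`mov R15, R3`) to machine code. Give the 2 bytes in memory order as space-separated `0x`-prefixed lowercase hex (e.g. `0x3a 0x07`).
0x98 0xf7

0. mov fields op=0x1e:5|rd=15:4|rs=3:4|pad=0:3 → word f798h → 98 f7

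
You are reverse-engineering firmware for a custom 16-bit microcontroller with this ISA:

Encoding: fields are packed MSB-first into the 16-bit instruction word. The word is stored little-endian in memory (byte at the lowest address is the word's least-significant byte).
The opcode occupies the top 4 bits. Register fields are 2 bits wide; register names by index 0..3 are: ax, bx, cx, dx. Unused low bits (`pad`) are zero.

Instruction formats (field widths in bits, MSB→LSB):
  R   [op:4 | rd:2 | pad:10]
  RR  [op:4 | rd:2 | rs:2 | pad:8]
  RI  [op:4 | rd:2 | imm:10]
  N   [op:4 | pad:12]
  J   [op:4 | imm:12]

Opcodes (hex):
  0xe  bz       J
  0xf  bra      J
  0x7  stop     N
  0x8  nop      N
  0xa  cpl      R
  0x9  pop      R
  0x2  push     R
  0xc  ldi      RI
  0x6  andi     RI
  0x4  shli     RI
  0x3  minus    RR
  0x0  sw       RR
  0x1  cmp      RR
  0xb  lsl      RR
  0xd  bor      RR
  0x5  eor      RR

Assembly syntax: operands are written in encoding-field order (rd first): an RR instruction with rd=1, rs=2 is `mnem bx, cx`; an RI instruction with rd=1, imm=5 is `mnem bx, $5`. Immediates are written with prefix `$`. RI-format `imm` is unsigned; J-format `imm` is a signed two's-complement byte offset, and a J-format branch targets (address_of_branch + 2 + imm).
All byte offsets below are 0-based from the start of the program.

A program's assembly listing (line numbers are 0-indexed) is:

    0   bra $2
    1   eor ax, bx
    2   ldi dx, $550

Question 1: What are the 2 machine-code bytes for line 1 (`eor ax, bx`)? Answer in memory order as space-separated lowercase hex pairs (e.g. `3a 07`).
1. eor fields op=0x5:4|rd=0:2|rs=1:2|pad=0:8 → word 5100h → 00 51

00 51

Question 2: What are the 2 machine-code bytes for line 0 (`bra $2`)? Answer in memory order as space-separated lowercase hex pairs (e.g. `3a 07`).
02 f0

0. bra fields op=0xf:4|imm=2:12 → word f002h → 02 f0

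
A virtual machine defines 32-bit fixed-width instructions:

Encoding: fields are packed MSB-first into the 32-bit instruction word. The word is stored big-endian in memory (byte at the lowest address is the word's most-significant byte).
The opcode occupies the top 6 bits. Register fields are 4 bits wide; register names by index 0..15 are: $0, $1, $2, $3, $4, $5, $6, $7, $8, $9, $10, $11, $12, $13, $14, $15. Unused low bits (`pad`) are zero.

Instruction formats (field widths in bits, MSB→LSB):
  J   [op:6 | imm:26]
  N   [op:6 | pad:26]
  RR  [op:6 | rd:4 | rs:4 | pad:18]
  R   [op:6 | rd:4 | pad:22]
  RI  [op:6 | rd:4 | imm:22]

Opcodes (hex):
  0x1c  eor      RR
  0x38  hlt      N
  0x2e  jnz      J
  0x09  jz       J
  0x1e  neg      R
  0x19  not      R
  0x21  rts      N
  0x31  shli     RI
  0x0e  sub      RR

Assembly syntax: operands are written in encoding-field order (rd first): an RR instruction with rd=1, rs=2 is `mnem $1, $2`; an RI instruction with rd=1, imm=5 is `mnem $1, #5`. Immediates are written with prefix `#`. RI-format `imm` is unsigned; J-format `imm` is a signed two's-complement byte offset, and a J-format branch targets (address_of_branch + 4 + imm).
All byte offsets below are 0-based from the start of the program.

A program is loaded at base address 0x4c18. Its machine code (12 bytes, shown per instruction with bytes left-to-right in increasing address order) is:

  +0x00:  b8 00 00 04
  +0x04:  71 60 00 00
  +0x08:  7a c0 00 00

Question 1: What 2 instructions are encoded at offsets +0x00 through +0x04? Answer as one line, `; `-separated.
jnz #4; eor $5, $8

off 0x00: read b8 00 00 04 as big → 0xb8000004
  op=0xb8000004>>26=0x2e ⇒ jnz (J)
  imm: (w>>0)&0x3ffffff=0x4 → #4
off 0x04: read 71 60 00 00 as big → 0x71600000
  op=0x71600000>>26=0x1c ⇒ eor (RR)
  rd: (w>>22)&0xf=0x5 → $5
  rs: (w>>18)&0xf=0x8 → $8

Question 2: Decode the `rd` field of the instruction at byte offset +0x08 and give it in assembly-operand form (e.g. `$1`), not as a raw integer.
@+08  big-endian(7a c0 00 00) = 0x7ac00000
  op=0x7ac00000>>26=0x1e ⇒ neg (R)
  [25:22] rd=11 = $11

$11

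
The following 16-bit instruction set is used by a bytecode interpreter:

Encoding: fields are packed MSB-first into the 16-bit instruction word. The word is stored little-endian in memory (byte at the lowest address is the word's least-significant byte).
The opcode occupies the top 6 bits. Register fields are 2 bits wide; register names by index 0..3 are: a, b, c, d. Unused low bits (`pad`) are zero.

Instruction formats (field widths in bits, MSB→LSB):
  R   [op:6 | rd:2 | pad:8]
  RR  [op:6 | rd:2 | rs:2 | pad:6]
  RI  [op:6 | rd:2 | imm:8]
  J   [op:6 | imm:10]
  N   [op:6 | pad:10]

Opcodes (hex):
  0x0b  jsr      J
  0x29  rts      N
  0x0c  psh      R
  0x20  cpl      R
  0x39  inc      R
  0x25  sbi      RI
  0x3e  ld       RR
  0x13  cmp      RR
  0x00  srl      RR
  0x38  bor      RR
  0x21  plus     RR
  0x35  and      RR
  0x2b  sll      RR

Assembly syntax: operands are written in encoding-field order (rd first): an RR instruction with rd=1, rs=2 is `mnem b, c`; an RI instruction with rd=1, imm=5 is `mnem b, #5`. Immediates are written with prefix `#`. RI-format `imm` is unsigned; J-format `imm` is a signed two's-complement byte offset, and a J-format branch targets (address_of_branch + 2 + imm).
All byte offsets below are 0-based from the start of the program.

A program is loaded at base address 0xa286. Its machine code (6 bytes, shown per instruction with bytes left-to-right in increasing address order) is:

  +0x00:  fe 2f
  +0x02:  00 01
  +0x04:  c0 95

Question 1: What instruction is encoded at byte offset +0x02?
@+02  little-endian(00 01) = 0x0100
  opcode bits[15:10]=0x0: srl/RR
  rd@[9:8]=0x1 ⇒ b
  rs@[7:6]=0x0 ⇒ a

srl b, a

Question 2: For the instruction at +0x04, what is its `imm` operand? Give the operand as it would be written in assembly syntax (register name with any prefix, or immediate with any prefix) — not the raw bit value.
@+04  little-endian(c0 95) = 0x95c0
  top 6b → 0x25 → sbi [RI]
  [9:8] rd=1 = b
  [7:0] imm=192 = #192

#192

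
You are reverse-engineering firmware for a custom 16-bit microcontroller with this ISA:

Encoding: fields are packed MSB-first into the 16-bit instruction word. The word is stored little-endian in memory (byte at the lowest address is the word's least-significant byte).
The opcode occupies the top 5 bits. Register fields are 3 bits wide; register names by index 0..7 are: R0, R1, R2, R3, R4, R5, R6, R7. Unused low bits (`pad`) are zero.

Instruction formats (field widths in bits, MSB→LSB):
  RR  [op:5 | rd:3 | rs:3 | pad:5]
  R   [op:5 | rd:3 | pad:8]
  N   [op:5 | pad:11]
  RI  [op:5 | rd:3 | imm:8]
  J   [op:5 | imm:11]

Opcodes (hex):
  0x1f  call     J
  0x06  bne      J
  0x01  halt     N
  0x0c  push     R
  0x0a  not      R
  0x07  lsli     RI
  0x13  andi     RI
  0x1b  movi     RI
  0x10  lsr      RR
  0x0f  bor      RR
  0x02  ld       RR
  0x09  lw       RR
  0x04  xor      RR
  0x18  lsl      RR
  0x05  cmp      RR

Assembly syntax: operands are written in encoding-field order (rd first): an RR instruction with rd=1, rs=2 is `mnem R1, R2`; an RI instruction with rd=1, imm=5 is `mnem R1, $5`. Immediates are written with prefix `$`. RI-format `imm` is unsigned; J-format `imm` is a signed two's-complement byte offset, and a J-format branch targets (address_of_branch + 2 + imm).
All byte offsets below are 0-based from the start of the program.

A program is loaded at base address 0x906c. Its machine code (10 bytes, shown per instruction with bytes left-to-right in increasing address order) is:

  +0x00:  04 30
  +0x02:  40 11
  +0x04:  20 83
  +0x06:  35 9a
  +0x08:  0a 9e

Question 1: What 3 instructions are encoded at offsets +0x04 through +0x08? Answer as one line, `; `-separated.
lsr R3, R1; andi R2, $53; andi R6, $10

off 0x04: read 20 83 as little → 0x8320
  opcode bits[15:11]=0x10: lsr/RR
  rd@[10:8]=0x3 ⇒ R3
  rs@[7:5]=0x1 ⇒ R1
off 0x06: read 35 9a as little → 0x9a35
  opcode bits[15:11]=0x13: andi/RI
  rd@[10:8]=0x2 ⇒ R2
  imm@[7:0]=0x35 ⇒ $53
off 0x08: read 0a 9e as little → 0x9e0a
  opcode bits[15:11]=0x13: andi/RI
  rd@[10:8]=0x6 ⇒ R6
  imm@[7:0]=0xa ⇒ $10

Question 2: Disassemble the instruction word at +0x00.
bne $4

[00] 04 30 → 0x3004
  opcode bits[15:11]=0x6: bne/J
  imm@[10:0]=0x4 ⇒ $4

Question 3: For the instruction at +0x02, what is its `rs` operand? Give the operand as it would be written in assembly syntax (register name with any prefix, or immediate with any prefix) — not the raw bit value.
R2

[02] 40 11 → 0x1140
  op=0x1140>>11=0x2 ⇒ ld (RR)
  [10:8] rd=1 = R1
  [7:5] rs=2 = R2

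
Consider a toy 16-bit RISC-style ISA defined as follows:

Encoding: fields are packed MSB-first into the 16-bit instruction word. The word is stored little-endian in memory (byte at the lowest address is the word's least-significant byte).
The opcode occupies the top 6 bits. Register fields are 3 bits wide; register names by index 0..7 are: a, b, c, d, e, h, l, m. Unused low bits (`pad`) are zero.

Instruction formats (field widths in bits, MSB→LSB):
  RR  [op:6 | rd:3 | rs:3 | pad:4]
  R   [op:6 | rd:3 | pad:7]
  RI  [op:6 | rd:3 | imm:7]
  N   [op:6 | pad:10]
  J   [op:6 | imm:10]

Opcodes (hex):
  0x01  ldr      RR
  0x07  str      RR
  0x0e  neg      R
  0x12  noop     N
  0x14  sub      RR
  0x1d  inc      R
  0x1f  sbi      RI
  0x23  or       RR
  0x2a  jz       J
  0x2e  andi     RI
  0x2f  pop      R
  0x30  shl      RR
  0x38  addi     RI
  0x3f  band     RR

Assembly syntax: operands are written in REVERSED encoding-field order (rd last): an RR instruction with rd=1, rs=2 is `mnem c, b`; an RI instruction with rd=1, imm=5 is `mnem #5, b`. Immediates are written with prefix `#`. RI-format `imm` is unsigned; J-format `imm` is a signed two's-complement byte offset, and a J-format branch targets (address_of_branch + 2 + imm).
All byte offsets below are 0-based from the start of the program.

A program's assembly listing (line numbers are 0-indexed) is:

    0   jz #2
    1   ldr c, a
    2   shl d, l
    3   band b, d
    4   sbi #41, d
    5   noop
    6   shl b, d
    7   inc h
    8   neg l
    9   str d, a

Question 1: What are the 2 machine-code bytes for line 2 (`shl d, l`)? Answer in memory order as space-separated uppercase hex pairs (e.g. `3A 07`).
L2: shl op=0x30:6|rd=6:3|rs=3:3|pad=0:4 ⇒ 0xc330 ⇒ little 30 c3

30 C3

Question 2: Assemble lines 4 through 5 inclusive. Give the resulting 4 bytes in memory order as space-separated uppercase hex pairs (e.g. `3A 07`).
L4: sbi op=0x1f:6|rd=3:3|imm=41:7 ⇒ 0x7da9 ⇒ little a9 7d
L5: noop op=0x12:6|pad=0:10 ⇒ 0x4800 ⇒ little 00 48

A9 7D 00 48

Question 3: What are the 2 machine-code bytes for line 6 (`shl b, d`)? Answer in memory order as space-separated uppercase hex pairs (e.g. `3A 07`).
L6: shl op=0x30:6|rd=3:3|rs=1:3|pad=0:4 ⇒ 0xc190 ⇒ little 90 c1

90 C1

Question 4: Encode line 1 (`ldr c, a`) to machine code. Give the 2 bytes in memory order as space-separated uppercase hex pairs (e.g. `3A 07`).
L1: ldr op=0x1:6|rd=0:3|rs=2:3|pad=0:4 ⇒ 0x0420 ⇒ little 20 04

20 04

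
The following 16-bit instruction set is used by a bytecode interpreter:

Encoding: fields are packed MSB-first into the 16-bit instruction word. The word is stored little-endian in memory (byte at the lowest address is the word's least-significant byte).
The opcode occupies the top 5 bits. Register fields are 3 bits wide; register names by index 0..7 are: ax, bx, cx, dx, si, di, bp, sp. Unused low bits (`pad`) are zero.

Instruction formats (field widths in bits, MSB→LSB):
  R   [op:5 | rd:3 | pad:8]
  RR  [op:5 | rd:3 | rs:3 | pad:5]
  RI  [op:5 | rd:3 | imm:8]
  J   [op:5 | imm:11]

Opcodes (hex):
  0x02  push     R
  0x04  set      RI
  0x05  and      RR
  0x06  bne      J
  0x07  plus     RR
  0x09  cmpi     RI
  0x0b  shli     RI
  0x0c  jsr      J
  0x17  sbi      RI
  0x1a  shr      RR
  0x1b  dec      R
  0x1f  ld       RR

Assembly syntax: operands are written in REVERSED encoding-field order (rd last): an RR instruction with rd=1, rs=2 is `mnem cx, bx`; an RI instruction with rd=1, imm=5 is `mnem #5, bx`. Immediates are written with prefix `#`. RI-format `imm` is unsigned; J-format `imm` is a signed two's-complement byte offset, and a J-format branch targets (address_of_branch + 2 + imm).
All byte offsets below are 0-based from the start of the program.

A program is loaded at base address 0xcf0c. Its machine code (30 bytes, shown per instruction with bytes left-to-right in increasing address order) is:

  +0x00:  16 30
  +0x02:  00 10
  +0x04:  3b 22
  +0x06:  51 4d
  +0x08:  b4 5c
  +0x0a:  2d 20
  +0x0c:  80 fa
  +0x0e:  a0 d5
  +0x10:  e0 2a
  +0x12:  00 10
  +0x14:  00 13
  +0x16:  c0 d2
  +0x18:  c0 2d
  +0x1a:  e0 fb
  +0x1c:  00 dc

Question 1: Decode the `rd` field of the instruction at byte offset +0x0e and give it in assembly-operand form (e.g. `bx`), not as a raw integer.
di

off 0x0e: read a0 d5 as little → 0xd5a0
  top 5b → 0x1a → shr [RR]
  rd: (w>>8)&0x7=0x5 → di
  rs: (w>>5)&0x7=0x5 → di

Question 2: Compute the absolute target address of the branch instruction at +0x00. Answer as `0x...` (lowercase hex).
0xcf24

[00] 16 30 → 0x3016
  top 5b → 0x6 → bne [J]
  [10:0] imm=22 = #22
  target = base 0xcf0c + off 0x00 + 2 + imm 22 = 0xcf24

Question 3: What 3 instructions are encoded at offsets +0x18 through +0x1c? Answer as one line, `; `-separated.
and bp, di; ld sp, dx; dec si

+0x18: c0 2d ⇒ word 0x2dc0 (little)
  op=0x2dc0>>11=0x5 ⇒ and (RR)
  rd: (w>>8)&0x7=0x5 → di
  rs: (w>>5)&0x7=0x6 → bp
+0x1a: e0 fb ⇒ word 0xfbe0 (little)
  op=0xfbe0>>11=0x1f ⇒ ld (RR)
  rd: (w>>8)&0x7=0x3 → dx
  rs: (w>>5)&0x7=0x7 → sp
+0x1c: 00 dc ⇒ word 0xdc00 (little)
  op=0xdc00>>11=0x1b ⇒ dec (R)
  rd: (w>>8)&0x7=0x4 → si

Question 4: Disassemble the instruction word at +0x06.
[06] 51 4d → 0x4d51
  op=0x4d51>>11=0x9 ⇒ cmpi (RI)
  rd@[10:8]=0x5 ⇒ di
  imm@[7:0]=0x51 ⇒ #81

cmpi #81, di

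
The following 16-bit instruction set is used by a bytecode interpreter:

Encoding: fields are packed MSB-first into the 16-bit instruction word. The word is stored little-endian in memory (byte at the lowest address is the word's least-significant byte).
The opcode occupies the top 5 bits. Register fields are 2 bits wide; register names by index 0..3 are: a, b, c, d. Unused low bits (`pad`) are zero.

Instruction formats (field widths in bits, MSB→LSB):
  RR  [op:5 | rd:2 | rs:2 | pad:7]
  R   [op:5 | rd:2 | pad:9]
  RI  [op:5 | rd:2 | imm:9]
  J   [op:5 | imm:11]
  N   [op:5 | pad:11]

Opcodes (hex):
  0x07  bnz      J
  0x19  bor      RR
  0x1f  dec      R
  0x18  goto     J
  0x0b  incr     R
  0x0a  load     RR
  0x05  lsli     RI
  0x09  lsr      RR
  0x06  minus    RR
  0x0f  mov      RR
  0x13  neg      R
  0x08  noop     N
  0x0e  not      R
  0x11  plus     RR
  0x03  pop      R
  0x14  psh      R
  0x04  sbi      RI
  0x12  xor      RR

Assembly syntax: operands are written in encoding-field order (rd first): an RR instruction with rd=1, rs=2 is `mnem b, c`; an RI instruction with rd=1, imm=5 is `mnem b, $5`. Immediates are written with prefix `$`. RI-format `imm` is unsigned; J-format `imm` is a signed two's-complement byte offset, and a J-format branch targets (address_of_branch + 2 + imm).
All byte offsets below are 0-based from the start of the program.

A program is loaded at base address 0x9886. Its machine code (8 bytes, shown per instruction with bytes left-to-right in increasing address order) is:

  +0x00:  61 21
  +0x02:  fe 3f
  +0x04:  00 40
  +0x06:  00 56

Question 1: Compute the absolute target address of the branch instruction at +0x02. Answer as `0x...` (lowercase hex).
0x9888

+0x02: fe 3f ⇒ word 0x3ffe (little)
  op=0x3ffe>>11=0x7 ⇒ bnz (J)
  imm: (w>>0)&0x7ff=0x7fe (s11→-2) → $-2
  target = base 0x9886 + off 0x02 + 2 + imm -2 = 0x9888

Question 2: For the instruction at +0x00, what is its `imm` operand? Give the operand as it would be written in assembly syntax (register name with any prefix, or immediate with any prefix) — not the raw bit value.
@+00  little-endian(61 21) = 0x2161
  op=0x2161>>11=0x4 ⇒ sbi (RI)
  rd: (w>>9)&0x3=0x0 → a
  imm: (w>>0)&0x1ff=0x161 → $353

$353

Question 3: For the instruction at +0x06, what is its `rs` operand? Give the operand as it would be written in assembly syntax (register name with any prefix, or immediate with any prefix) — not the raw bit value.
[06] 00 56 → 0x5600
  opcode bits[15:11]=0xa: load/RR
  [10:9] rd=3 = d
  [8:7] rs=0 = a

a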